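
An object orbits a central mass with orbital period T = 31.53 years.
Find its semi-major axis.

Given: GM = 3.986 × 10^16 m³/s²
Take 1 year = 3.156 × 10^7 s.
T = 31.53 years = 9.95087 × 10^8 s
GM = 3.986 × 10^16 m³/s²
Kepler's third law: a³ = GM T² / (4π²)
T² = 9.90198 × 10^17 s²
a³ = (3.986 × 10^16) × (9.90198 × 10^17) / (4π²) = 9.99769 × 10^32 m³
a = (a³)^(1/3) = 9.99923 × 10^10 m ≈ 99.99 Gm

Final answer: 99.99 Gm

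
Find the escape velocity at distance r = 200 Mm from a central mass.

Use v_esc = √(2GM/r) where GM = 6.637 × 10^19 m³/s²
r = 200 Mm = 2 × 10^8 m
GM = 6.637 × 10^19 m³/s²
2GM/r = 2 × (6.637 × 10^19) / (2 × 10^8) = 6.637 × 10^11 m²/s²
v_esc = √(2GM/r) = 814678 m/s ≈ 814.7 km/s

Final answer: 814.7 km/s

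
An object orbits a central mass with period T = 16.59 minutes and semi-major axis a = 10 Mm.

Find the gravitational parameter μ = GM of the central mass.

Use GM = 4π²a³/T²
T = 16.59 minutes = 995.4 s
a = 10 Mm = 1 × 10^7 m
a³ = 1 × 10^21 m³
T² = 990821 s²
GM = 4π² × (1 × 10^21) / 990821 = 3.98441 × 10^16 m³/s²
GM ≈ 3.984 × 10^16 m³/s²

Final answer: GM = 3.984 × 10^16 m³/s²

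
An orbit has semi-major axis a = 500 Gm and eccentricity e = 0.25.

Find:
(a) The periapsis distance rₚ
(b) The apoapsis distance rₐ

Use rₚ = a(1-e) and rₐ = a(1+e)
a = 500 Gm = 5 × 10^11 m
e = 0.25:  1 − e = 0.75,  1 + e = 1.25
(a) rₚ = a(1 − e) = 5 × 10^11 m × 0.75 = 3.75 × 10^11 m ≈ 375 Gm
(b) rₐ = a(1 + e) = 5 × 10^11 m × 1.25 = 6.25 × 10^11 m ≈ 625 Gm

Final answer:
(a) rₚ = 375 Gm
(b) rₐ = 625 Gm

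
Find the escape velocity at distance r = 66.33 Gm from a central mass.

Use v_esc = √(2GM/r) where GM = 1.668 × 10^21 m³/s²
r = 66.33 Gm = 6.633 × 10^10 m
GM = 1.668 × 10^21 m³/s²
2GM/r = 2 × (1.668 × 10^21) / (6.633 × 10^10) = 5.0294 × 10^10 m²/s²
v_esc = √(2GM/r) = 224263 m/s ≈ 224.3 km/s

Final answer: 224.3 km/s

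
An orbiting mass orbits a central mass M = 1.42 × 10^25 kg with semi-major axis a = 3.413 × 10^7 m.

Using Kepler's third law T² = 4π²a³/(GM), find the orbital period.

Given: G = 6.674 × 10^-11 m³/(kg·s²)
M = 1.42 × 10^25 kg
GM = G × M = 6.674 × 10^-11 × 1.42 × 10^25 = 9.47708 × 10^14 m³/s²
a = 3.413 × 10^7 m
a³ = 3.97566 × 10^22 m³
T = 2π √(a³/GM) = 2π √((3.97566 × 10^22) / (9.47708 × 10^14)) = 2π × 6476.9 s
T = 40695.6 s ≈ 11.3 hours

Final answer: 11.3 hours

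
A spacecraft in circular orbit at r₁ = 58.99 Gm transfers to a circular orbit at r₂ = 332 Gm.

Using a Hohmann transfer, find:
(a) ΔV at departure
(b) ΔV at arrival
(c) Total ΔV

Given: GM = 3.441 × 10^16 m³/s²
r₁ = 58.99 Gm = 5.899 × 10^10 m
r₂ = 332 Gm = 3.32 × 10^11 m
GM = 3.441 × 10^16 m³/s²
Transfer ellipse: a_t = (r₁ + r₂)/2 = 1.95495 × 10^11 m
Circular speed at r₁: v₁ = √(GM/r₁) = 763.753 m/s
Transfer speed at r₁ (periapsis): v₁ₜ = √(GM(2/r₁ − 1/a_t)) = 995.301 m/s
(a) ΔV₁ = v₁ₜ − v₁ = 231.547 m/s ≈ 231.5 m/s
Circular speed at r₂: v₂ = √(GM/r₂) = 321.939 m/s
Transfer speed at r₂ (apoapsis): v₂ₜ = √(GM(2/r₂ − 1/a_t)) = 176.846 m/s
(b) ΔV₂ = v₂ − v₂ₜ = 145.093 m/s ≈ 145.1 m/s
(c) ΔV_total = ΔV₁ + ΔV₂ = 376.64 m/s ≈ 376.6 m/s

Final answer:
(a) ΔV₁ = 231.5 m/s
(b) ΔV₂ = 145.1 m/s
(c) ΔV_total = 376.6 m/s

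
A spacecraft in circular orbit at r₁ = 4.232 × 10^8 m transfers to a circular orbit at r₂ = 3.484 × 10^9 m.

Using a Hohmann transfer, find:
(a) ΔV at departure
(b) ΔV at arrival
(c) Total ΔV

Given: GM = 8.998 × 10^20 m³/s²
r₁ = 4.232 × 10^8 m
r₂ = 3.484 × 10^9 m
GM = 8.998 × 10^20 m³/s²
Transfer ellipse: a_t = (r₁ + r₂)/2 = 1.9536 × 10^9 m
Circular speed at r₁: v₁ = √(GM/r₁) = 1.45814 × 10^6 m/s
Transfer speed at r₁ (periapsis): v₁ₜ = √(GM(2/r₁ − 1/a_t)) = 1.94725 × 10^6 m/s
(a) ΔV₁ = v₁ₜ − v₁ = 489106 m/s ≈ 489.1 km/s
Circular speed at r₂: v₂ = √(GM/r₂) = 508199 m/s
Transfer speed at r₂ (apoapsis): v₂ₜ = √(GM(2/r₂ − 1/a_t)) = 236531 m/s
(b) ΔV₂ = v₂ − v₂ₜ = 271668 m/s ≈ 271.7 km/s
(c) ΔV_total = ΔV₁ + ΔV₂ = 760773 m/s ≈ 760.8 km/s

Final answer:
(a) ΔV₁ = 489.1 km/s
(b) ΔV₂ = 271.7 km/s
(c) ΔV_total = 760.8 km/s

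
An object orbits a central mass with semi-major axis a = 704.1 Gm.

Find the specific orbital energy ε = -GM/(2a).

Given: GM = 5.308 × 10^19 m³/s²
a = 704.1 Gm = 7.041 × 10^11 m
GM = 5.308 × 10^19 m³/s²
2a = 1.4082 × 10^12 m
ε = −GM/(2a) = -3.76935 × 10^7 J/kg ≈ -37.69 MJ/kg

Final answer: -37.69 MJ/kg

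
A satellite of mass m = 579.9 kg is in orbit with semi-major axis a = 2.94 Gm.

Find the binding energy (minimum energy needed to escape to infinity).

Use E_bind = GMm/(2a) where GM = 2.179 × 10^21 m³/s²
a = 2.94 Gm = 2.94 × 10^9 m
GM = 2.179 × 10^21 m³/s²
m = 579.9 kg
GMm = 2.179 × 10^21 × 579.9 = 1.2636 × 10^24 m³·kg/s²
2a = 5.88 × 10^9 m
E_bind = GMm/(2a) = 2.14898 × 10^14 J ≈ 214.9 TJ

Final answer: 214.9 TJ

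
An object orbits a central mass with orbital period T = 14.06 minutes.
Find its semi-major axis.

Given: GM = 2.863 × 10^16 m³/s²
T = 14.06 minutes = 843.6 s
GM = 2.863 × 10^16 m³/s²
Kepler's third law: a³ = GM T² / (4π²)
T² = 711661 s²
a³ = (2.863 × 10^16) × 711661 / (4π²) = 5.16101 × 10^20 m³
a = (a³)^(1/3) = 8.0213 × 10^6 m ≈ 8.021 × 10^6 m

Final answer: 8.021 × 10^6 m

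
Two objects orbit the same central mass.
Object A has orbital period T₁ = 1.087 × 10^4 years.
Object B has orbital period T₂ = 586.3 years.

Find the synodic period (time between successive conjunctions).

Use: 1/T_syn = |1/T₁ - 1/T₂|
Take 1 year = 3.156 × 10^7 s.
T₁ = 1.087 × 10^4 years = 3.43057 × 10^11 s
T₂ = 586.3 years = 1.85036 × 10^10 s
1/T₁ = 2.91497 × 10^-12 s⁻¹
1/T₂ = 5.40435 × 10^-11 s⁻¹
|1/T₁ − 1/T₂| = 5.11285 × 10^-11 s⁻¹
T_syn = 1 / |1/T₁ − 1/T₂| = 1.95586 × 10^10 s ≈ 619.7 years

Final answer: T_syn = 619.7 years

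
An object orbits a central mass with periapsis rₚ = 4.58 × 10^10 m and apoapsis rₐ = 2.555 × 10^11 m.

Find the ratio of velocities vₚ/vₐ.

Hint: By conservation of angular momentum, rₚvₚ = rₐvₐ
rₚ = 4.58 × 10^10 m
rₐ = 2.555 × 10^11 m
rₚvₚ = rₐvₐ  ⇒  vₚ/vₐ = rₐ/rₚ
vₚ/vₐ = (2.555 × 10^11) / (4.58 × 10^10) = 5.5786

Final answer: vₚ/vₐ = 5.579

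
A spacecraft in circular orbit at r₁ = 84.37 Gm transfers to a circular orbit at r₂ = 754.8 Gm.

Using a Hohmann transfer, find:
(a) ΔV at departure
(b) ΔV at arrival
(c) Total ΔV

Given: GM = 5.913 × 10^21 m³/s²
r₁ = 84.37 Gm = 8.437 × 10^10 m
r₂ = 754.8 Gm = 7.548 × 10^11 m
GM = 5.913 × 10^21 m³/s²
Transfer ellipse: a_t = (r₁ + r₂)/2 = 4.19585 × 10^11 m
Circular speed at r₁: v₁ = √(GM/r₁) = 264734 m/s
Transfer speed at r₁ (periapsis): v₁ₜ = √(GM(2/r₁ − 1/a_t)) = 355072 m/s
(a) ΔV₁ = v₁ₜ − v₁ = 90337.4 m/s ≈ 90.34 km/s
Circular speed at r₂: v₂ = √(GM/r₂) = 88509.1 m/s
Transfer speed at r₂ (apoapsis): v₂ₜ = √(GM(2/r₂ − 1/a_t)) = 39689.2 m/s
(b) ΔV₂ = v₂ − v₂ₜ = 48819.9 m/s ≈ 48.82 km/s
(c) ΔV_total = ΔV₁ + ΔV₂ = 139157 m/s ≈ 139.2 km/s

Final answer:
(a) ΔV₁ = 90.34 km/s
(b) ΔV₂ = 48.82 km/s
(c) ΔV_total = 139.2 km/s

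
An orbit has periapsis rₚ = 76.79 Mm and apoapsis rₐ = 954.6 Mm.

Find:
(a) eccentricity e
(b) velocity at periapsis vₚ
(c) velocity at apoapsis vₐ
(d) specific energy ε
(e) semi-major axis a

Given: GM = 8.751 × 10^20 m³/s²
rₚ = 76.79 Mm = 7.679 × 10^7 m
rₐ = 954.6 Mm = 9.546 × 10^8 m
GM = 8.751 × 10^20 m³/s²
a = (rₚ + rₐ)/2 = 5.15695 × 10^8 m
e = (rₐ − rₚ)/(rₐ + rₚ) = (8.7781 × 10^8) / (1.03139 × 10^9) = 0.851094
(a) e = 0.851094 ≈ 0.8511
(b) vₚ² = GM (2/rₚ − 1/a) = 8.751 × 10^20 × (2.60451 × 10^-8 − 1.93913 × 10^-9) = 2.10951 × 10^13 m²/s²;  vₚ = 4.59294 × 10^6 m/s ≈ 4593 km/s
(c) vₐ² = GM (2/rₐ − 1/a) = 8.751 × 10^20 × (2.09512 × 10^-9 − 1.93913 × 10^-9) = 1.36505 × 10^11 m²/s²;  vₐ = 369466 m/s ≈ 369.5 km/s
(d) 2a = 1.03139 × 10^9 m;  ε = −GM/(2a) = -8.48467 × 10^11 J/kg ≈ -848.5 GJ/kg
(e) a = 5.15695 × 10^8 m ≈ 515.7 Mm

Final answer:
(a) eccentricity e = 0.8511
(b) velocity at periapsis vₚ = 4593 km/s
(c) velocity at apoapsis vₐ = 369.5 km/s
(d) specific energy ε = -848.5 GJ/kg
(e) semi-major axis a = 515.7 Mm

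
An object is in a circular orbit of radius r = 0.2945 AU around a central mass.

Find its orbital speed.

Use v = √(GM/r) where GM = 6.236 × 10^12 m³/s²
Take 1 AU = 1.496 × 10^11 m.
r = 0.2945 AU = 4.40572 × 10^10 m
GM = 6.236 × 10^12 m³/s²
GM/r = (6.236 × 10^12) / (4.40572 × 10^10) = 141.543 m²/s²
v = √(GM/r) = 11.8972 m/s ≈ 11.9 m/s

Final answer: 11.9 m/s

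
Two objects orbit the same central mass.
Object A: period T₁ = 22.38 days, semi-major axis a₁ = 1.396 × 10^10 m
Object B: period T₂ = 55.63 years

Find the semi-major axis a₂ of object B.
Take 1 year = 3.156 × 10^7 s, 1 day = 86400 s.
T₁ = 22.38 days = 1.93363 × 10^6 s
T₂ = 55.63 years = 1.75568 × 10^9 s
a₁ = 1.396 × 10^10 m
Kepler's third law: (T₂/T₁)² = (a₂/a₁)³  ⇒  a₂ = a₁ (T₂/T₁)^(2/3)
T₂/T₁ = 907.972
(T₂/T₁)^(2/3) = 93.7666
a₂ = 1.396 × 10^10 m × 93.7666 = 1.30898 × 10^12 m ≈ 1.309 × 10^12 m

Final answer: a₂ = 1.309 × 10^12 m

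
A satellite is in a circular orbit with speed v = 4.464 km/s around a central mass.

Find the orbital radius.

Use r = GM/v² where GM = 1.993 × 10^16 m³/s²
v = 4.464 km/s = 4464 m/s
GM = 1.993 × 10^16 m³/s²
v² = 1.99273 × 10^7 m²/s²
r = GM/v² = (1.993 × 10^16) / (1.99273 × 10^7) = 1.00014 × 10^9 m ≈ 1 Gm

Final answer: 1 Gm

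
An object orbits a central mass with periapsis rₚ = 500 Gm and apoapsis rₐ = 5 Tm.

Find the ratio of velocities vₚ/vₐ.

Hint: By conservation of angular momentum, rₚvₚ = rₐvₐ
rₚ = 500 Gm = 5 × 10^11 m
rₐ = 5 Tm = 5 × 10^12 m
rₚvₚ = rₐvₐ  ⇒  vₚ/vₐ = rₐ/rₚ
vₚ/vₐ = (5 × 10^12) / (5 × 10^11) = 10

Final answer: vₚ/vₐ = 10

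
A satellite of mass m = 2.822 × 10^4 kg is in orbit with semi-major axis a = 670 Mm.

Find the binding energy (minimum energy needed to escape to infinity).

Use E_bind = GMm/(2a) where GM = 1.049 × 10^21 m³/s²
a = 670 Mm = 6.7 × 10^8 m
GM = 1.049 × 10^21 m³/s²
m = 2.822 × 10^4 kg
GMm = 1.049 × 10^21 × 28220 = 2.96028 × 10^25 m³·kg/s²
2a = 1.34 × 10^9 m
E_bind = GMm/(2a) = 2.20916 × 10^16 J ≈ 22.09 PJ

Final answer: 22.09 PJ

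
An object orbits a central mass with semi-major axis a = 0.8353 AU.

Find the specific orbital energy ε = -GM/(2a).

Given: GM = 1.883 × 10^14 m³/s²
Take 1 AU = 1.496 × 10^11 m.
a = 0.8353 AU = 1.24961 × 10^11 m
GM = 1.883 × 10^14 m³/s²
2a = 2.49922 × 10^11 m
ε = −GM/(2a) = -753.436 J/kg ≈ -753.4 J/kg

Final answer: -753.4 J/kg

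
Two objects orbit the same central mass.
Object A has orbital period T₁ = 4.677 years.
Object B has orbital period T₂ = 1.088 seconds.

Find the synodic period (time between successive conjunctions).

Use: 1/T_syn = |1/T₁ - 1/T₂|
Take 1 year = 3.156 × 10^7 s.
T₁ = 4.677 years = 1.47606 × 10^8 s
T₂ = 1.088 seconds
1/T₁ = 6.77479 × 10^-9 s⁻¹
1/T₂ = 0.919118 s⁻¹
|1/T₁ − 1/T₂| = 0.919118 s⁻¹
T_syn = 1 / |1/T₁ − 1/T₂| = 1.088 s ≈ 1.088 seconds

Final answer: T_syn = 1.088 seconds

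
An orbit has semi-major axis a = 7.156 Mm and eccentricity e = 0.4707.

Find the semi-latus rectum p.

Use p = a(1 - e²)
a = 7.156 Mm = 7.156 × 10^6 m
e = 0.4707,  e² = 0.221558,  1 − e² = 0.778442
p = a(1 − e²) = 7.156 × 10^6 m × 0.778442 = 5.57053 × 10^6 m ≈ 5.571 Mm

Final answer: p = 5.571 Mm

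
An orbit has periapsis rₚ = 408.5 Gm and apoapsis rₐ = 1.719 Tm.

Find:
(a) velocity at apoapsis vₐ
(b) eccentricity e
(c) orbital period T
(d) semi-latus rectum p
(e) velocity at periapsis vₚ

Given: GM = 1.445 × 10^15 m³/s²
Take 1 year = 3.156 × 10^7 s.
rₚ = 408.5 Gm = 4.085 × 10^11 m
rₐ = 1.719 Tm = 1.719 × 10^12 m
GM = 1.445 × 10^15 m³/s²
a = (rₚ + rₐ)/2 = 1.06375 × 10^12 m
e = (rₐ − rₚ)/(rₐ + rₚ) = (1.3105 × 10^12) / (2.1275 × 10^12) = 0.615981
(a) vₐ² = GM (2/rₐ − 1/a) = 1.445 × 10^15 × (1.16347 × 10^-12 − 9.40071 × 10^-13) = 322.808 m²/s²;  vₐ = 17.9669 m/s ≈ 17.97 m/s
(b) e = 0.615981 ≈ 0.616
(c) a³ = 1.2037 × 10^36 m³;  T = 2π √(a³/GM) = 2π × 2.88619 × 10^10 s = 1.81345 × 10^11 s ≈ 5746 years
(d) 1 − e² = 0.620567;  p = a(1 − e²) = 1.06375 × 10^12 × 0.620567 = 6.60128 × 10^11 m ≈ 660.1 Gm
(e) vₚ² = GM (2/rₚ − 1/a) = 1.445 × 10^15 × (4.89596 × 10^-12 − 9.40071 × 10^-13) = 5716.26 m²/s²;  vₚ = 75.606 m/s ≈ 75.61 m/s

Final answer:
(a) velocity at apoapsis vₐ = 17.97 m/s
(b) eccentricity e = 0.616
(c) orbital period T = 5746 years
(d) semi-latus rectum p = 660.1 Gm
(e) velocity at periapsis vₚ = 75.61 m/s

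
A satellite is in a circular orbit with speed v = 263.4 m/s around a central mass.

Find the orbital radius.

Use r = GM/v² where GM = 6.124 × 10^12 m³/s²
v = 263.4 m/s
GM = 6.124 × 10^12 m³/s²
v² = 69379.6 m²/s²
r = GM/v² = (6.124 × 10^12) / 69379.6 = 8.82681 × 10^7 m ≈ 8.827 × 10^7 m

Final answer: 8.827 × 10^7 m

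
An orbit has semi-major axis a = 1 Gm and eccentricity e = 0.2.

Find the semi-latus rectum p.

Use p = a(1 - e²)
a = 1 Gm = 1 × 10^9 m
e = 0.2,  e² = 0.04,  1 − e² = 0.96
p = a(1 − e²) = 1 × 10^9 m × 0.96 = 9.6 × 10^8 m ≈ 960 Mm

Final answer: p = 960 Mm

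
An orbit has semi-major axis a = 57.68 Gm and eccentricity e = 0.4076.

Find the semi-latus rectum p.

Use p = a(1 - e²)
a = 57.68 Gm = 5.768 × 10^10 m
e = 0.4076,  e² = 0.166138,  1 − e² = 0.833862
p = a(1 − e²) = 5.768 × 10^10 m × 0.833862 = 4.80972 × 10^10 m ≈ 48.1 Gm

Final answer: p = 48.1 Gm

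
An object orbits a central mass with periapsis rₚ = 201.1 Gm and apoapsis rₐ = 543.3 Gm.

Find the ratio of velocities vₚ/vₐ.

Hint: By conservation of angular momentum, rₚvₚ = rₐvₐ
rₚ = 201.1 Gm = 2.011 × 10^11 m
rₐ = 543.3 Gm = 5.433 × 10^11 m
rₚvₚ = rₐvₐ  ⇒  vₚ/vₐ = rₐ/rₚ
vₚ/vₐ = (5.433 × 10^11) / (2.011 × 10^11) = 2.70164

Final answer: vₚ/vₐ = 2.702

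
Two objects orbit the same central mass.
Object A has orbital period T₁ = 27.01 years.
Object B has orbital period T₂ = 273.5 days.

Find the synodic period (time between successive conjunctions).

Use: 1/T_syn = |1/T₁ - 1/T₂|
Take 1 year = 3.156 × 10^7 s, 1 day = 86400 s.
T₁ = 27.01 years = 8.52436 × 10^8 s
T₂ = 273.5 days = 2.36304 × 10^7 s
1/T₁ = 1.17311 × 10^-9 s⁻¹
1/T₂ = 4.23184 × 10^-8 s⁻¹
|1/T₁ − 1/T₂| = 4.11453 × 10^-8 s⁻¹
T_syn = 1 / |1/T₁ − 1/T₂| = 2.43041 × 10^7 s ≈ 281.3 days

Final answer: T_syn = 281.3 days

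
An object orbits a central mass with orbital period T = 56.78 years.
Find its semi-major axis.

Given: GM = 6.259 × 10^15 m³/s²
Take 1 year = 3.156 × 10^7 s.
T = 56.78 years = 1.79198 × 10^9 s
GM = 6.259 × 10^15 m³/s²
Kepler's third law: a³ = GM T² / (4π²)
T² = 3.21118 × 10^18 s²
a³ = (6.259 × 10^15) × (3.21118 × 10^18) / (4π²) = 5.09108 × 10^32 m³
a = (a³)^(1/3) = 7.98491 × 10^10 m ≈ 79.85 Gm

Final answer: 79.85 Gm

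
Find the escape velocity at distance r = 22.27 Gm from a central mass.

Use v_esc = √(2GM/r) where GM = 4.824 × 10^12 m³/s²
r = 22.27 Gm = 2.227 × 10^10 m
GM = 4.824 × 10^12 m³/s²
2GM/r = 2 × (4.824 × 10^12) / (2.227 × 10^10) = 433.229 m²/s²
v_esc = √(2GM/r) = 20.8141 m/s ≈ 20.81 m/s

Final answer: 20.81 m/s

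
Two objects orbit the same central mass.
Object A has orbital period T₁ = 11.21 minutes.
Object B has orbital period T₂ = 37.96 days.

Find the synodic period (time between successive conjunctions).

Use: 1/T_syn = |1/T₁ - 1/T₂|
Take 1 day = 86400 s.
T₁ = 11.21 minutes = 672.6 s
T₂ = 37.96 days = 3.27974 × 10^6 s
1/T₁ = 0.00148677 s⁻¹
1/T₂ = 3.04902 × 10^-7 s⁻¹
|1/T₁ − 1/T₂| = 0.00148646 s⁻¹
T_syn = 1 / |1/T₁ − 1/T₂| = 672.738 s ≈ 11.21 minutes

Final answer: T_syn = 11.21 minutes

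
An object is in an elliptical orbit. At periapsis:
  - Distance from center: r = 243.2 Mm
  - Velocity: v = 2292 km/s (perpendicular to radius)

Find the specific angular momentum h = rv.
r = 243.2 Mm = 2.432 × 10^8 m
v = 2292 km/s = 2.292 × 10^6 m/s
h = rv = 2.432 × 10^8 × 2.292 × 10^6 = 5.57414 × 10^14 m²/s ≈ 5.574 × 10^14 m²/s

Final answer: h = 5.574 × 10^14 m²/s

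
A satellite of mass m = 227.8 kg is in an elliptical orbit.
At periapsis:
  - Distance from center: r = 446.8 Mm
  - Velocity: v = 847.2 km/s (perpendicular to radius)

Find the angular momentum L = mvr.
r = 446.8 Mm = 4.468 × 10^8 m
v = 847.2 km/s = 847200 m/s
vr = 847200 × 4.468 × 10^8 = 3.78529 × 10^14 m²/s
L = m × vr = 227.8 × 3.78529 × 10^14 = 8.62289 × 10^16 kg·m²/s ≈ 8.623 × 10^16 kg·m²/s

Final answer: L = 8.623 × 10^16 kg·m²/s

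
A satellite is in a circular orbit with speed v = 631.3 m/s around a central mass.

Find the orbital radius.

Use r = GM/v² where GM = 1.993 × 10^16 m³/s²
v = 631.3 m/s
GM = 1.993 × 10^16 m³/s²
v² = 398540 m²/s²
r = GM/v² = (1.993 × 10^16) / 398540 = 5.00076 × 10^10 m ≈ 50.01 Gm

Final answer: 50.01 Gm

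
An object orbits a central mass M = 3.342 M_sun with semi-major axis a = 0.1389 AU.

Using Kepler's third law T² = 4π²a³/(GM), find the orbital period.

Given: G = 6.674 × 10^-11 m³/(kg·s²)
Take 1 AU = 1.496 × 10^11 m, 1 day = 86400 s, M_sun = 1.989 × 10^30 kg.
M = 3.342 M_sun = 6.64724 × 10^30 kg
GM = G × M = 6.674 × 10^-11 × 6.64724 × 10^30 = 4.43637 × 10^20 m³/s²
a = 0.1389 AU = 2.07794 × 10^10 m
a³ = 8.97225 × 10^30 m³
T = 2π √(a³/GM) = 2π √((8.97225 × 10^30) / (4.43637 × 10^20)) = 2π × 142212 s
T = 893546 s ≈ 10.34 days

Final answer: 10.34 days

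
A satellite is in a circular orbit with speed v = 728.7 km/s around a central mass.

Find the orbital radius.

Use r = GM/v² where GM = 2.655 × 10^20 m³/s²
v = 728.7 km/s = 728700 m/s
GM = 2.655 × 10^20 m³/s²
v² = 5.31004 × 10^11 m²/s²
r = GM/v² = (2.655 × 10^20) / (5.31004 × 10^11) = 4.99997 × 10^8 m ≈ 500 Mm

Final answer: 500 Mm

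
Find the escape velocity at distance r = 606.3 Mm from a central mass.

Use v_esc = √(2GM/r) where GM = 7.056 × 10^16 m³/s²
r = 606.3 Mm = 6.063 × 10^8 m
GM = 7.056 × 10^16 m³/s²
2GM/r = 2 × (7.056 × 10^16) / (6.063 × 10^8) = 2.32756 × 10^8 m²/s²
v_esc = √(2GM/r) = 15256.3 m/s ≈ 15.26 km/s

Final answer: 15.26 km/s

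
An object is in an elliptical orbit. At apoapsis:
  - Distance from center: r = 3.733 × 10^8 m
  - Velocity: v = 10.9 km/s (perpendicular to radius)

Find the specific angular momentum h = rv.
r = 3.733 × 10^8 m
v = 10.9 km/s = 10900 m/s
h = rv = 3.733 × 10^8 × 10900 = 4.06897 × 10^12 m²/s ≈ 4.069 × 10^12 m²/s

Final answer: h = 4.069 × 10^12 m²/s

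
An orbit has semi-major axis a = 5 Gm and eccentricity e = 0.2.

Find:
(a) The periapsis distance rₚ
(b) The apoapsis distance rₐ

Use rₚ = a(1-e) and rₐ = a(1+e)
a = 5 Gm = 5 × 10^9 m
e = 0.2:  1 − e = 0.8,  1 + e = 1.2
(a) rₚ = a(1 − e) = 5 × 10^9 m × 0.8 = 4 × 10^9 m ≈ 4 Gm
(b) rₐ = a(1 + e) = 5 × 10^9 m × 1.2 = 6 × 10^9 m ≈ 6 Gm

Final answer:
(a) rₚ = 4 Gm
(b) rₐ = 6 Gm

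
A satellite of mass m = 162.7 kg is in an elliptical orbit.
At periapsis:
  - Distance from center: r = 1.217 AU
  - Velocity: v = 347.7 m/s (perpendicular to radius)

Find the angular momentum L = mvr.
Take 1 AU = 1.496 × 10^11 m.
r = 1.217 AU = 1.82063 × 10^11 m
v = 347.7 m/s
vr = 347.7 × 1.82063 × 10^11 = 6.33034 × 10^13 m²/s
L = m × vr = 162.7 × 6.33034 × 10^13 = 1.02995 × 10^16 kg·m²/s ≈ 1.03 × 10^16 kg·m²/s

Final answer: L = 1.03 × 10^16 kg·m²/s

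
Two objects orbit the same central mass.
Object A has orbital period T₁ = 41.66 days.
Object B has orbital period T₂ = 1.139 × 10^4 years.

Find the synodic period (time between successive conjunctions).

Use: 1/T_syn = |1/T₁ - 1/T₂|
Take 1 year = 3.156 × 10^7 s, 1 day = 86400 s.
T₁ = 41.66 days = 3.59942 × 10^6 s
T₂ = 1.139 × 10^4 years = 3.59468 × 10^11 s
1/T₁ = 2.77822 × 10^-7 s⁻¹
1/T₂ = 2.78189 × 10^-12 s⁻¹
|1/T₁ − 1/T₂| = 2.77819 × 10^-7 s⁻¹
T_syn = 1 / |1/T₁ − 1/T₂| = 3.59946 × 10^6 s ≈ 41.66 days

Final answer: T_syn = 41.66 days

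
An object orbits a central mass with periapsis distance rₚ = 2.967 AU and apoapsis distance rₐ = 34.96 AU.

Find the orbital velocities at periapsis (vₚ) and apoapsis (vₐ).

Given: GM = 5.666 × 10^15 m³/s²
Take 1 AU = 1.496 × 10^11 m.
rₚ = 2.967 AU = 4.43863 × 10^11 m
rₐ = 34.96 AU = 5.23002 × 10^12 m
GM = 5.666 × 10^15 m³/s²
a = (rₚ + rₐ)/2 = 2.83694 × 10^12 m
Vis-viva: v² = GM (2/r − 1/a)
vₚ² = 5.666 × 10^15 × (4.50589 × 10^-12 − 3.52493 × 10^-13) = 23533.2 m²/s²
vₚ = 153.405 m/s ≈ 153.4 m/s
vₐ² = 5.666 × 10^15 × (3.82408 × 10^-13 − 3.52493 × 10^-13) = 169.501 m²/s²
vₐ = 13.0193 m/s ≈ 13.02 m/s

Final answer: vₚ = 153.4 m/s, vₐ = 13.02 m/s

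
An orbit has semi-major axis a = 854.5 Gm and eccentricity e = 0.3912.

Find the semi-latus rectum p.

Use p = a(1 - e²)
a = 854.5 Gm = 8.545 × 10^11 m
e = 0.3912,  e² = 0.153037,  1 − e² = 0.846963
p = a(1 − e²) = 8.545 × 10^11 m × 0.846963 = 7.2373 × 10^11 m ≈ 723.7 Gm

Final answer: p = 723.7 Gm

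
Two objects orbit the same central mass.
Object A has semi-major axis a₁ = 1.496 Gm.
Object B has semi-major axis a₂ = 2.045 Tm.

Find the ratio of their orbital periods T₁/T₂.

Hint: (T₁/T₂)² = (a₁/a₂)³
a₁ = 1.496 Gm = 1.496 × 10^9 m
a₂ = 2.045 Tm = 2.045 × 10^12 m
a₁/a₂ = 0.00073154
T₁/T₂ = (a₁/a₂)^(3/2) = (0.00073154)^1.5 = 1.9786 × 10^-5

Final answer: T₁/T₂ = 1.979 × 10^-5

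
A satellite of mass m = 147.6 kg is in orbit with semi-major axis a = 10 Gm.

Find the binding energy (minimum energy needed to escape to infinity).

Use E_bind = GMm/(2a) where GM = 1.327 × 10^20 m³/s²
a = 10 Gm = 1 × 10^10 m
GM = 1.327 × 10^20 m³/s²
m = 147.6 kg
GMm = 1.327 × 10^20 × 147.6 = 1.95865 × 10^22 m³·kg/s²
2a = 2 × 10^10 m
E_bind = GMm/(2a) = 9.79326 × 10^11 J ≈ 979.3 GJ

Final answer: 979.3 GJ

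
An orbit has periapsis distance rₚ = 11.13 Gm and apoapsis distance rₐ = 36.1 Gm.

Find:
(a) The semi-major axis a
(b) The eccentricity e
rₚ = 11.13 Gm = 1.113 × 10^10 m
rₐ = 36.1 Gm = 3.61 × 10^10 m
(a) a = (rₚ + rₐ)/2 = 2.3615 × 10^10 m ≈ 23.61 Gm
(b) e = (rₐ − rₚ)/(rₐ + rₚ) = (2.497 × 10^10) / (4.723 × 10^10) = 0.528689

Final answer:
(a) a = 23.61 Gm
(b) e = 0.5287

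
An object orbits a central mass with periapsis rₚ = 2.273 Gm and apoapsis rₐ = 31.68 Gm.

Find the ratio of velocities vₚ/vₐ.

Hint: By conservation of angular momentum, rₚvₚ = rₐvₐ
rₚ = 2.273 Gm = 2.273 × 10^9 m
rₐ = 31.68 Gm = 3.168 × 10^10 m
rₚvₚ = rₐvₐ  ⇒  vₚ/vₐ = rₐ/rₚ
vₚ/vₐ = (3.168 × 10^10) / (2.273 × 10^9) = 13.9375

Final answer: vₚ/vₐ = 13.94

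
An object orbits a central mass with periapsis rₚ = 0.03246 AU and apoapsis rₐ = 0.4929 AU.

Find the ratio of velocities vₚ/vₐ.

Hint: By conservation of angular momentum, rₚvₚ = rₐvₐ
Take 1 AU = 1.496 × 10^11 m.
rₚ = 0.03246 AU = 4.85602 × 10^9 m
rₐ = 0.4929 AU = 7.37378 × 10^10 m
rₚvₚ = rₐvₐ  ⇒  vₚ/vₐ = rₐ/rₚ
vₚ/vₐ = (7.37378 × 10^10) / (4.85602 × 10^9) = 15.1848

Final answer: vₚ/vₐ = 15.18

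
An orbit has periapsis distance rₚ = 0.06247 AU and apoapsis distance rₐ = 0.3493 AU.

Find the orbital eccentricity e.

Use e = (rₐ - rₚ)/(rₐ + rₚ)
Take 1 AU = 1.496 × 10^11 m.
rₚ = 0.06247 AU = 9.34551 × 10^9 m
rₐ = 0.3493 AU = 5.22553 × 10^10 m
rₐ − rₚ = 4.29098 × 10^10 m
rₐ + rₚ = 6.16008 × 10^10 m
e = (rₐ − rₚ)/(rₐ + rₚ) = 0.696578

Final answer: e = 0.6966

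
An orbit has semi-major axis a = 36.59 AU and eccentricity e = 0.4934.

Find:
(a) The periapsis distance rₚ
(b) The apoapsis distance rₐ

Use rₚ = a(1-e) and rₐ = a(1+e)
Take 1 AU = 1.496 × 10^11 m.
a = 36.59 AU = 5.47386 × 10^12 m
e = 0.4934:  1 − e = 0.5066,  1 + e = 1.4934
(a) rₚ = a(1 − e) = 5.47386 × 10^12 m × 0.5066 = 2.77306 × 10^12 m ≈ 18.54 AU
(b) rₐ = a(1 + e) = 5.47386 × 10^12 m × 1.4934 = 8.17467 × 10^12 m ≈ 54.64 AU

Final answer:
(a) rₚ = 18.54 AU
(b) rₐ = 54.64 AU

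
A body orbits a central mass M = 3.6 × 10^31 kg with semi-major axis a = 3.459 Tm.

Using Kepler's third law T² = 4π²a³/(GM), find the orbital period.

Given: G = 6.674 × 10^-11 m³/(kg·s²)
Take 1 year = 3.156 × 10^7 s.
M = 3.6 × 10^31 kg
GM = G × M = 6.674 × 10^-11 × 3.6 × 10^31 = 2.40264 × 10^21 m³/s²
a = 3.459 Tm = 3.459 × 10^12 m
a³ = 4.13858 × 10^37 m³
T = 2π √(a³/GM) = 2π √((4.13858 × 10^37) / (2.40264 × 10^21)) = 2π × 1.31245 × 10^8 s
T = 8.24634 × 10^8 s ≈ 26.13 years

Final answer: 26.13 years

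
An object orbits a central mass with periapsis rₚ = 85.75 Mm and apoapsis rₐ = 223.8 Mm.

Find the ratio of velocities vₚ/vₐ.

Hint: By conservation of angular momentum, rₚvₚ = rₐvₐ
rₚ = 85.75 Mm = 8.575 × 10^7 m
rₐ = 223.8 Mm = 2.238 × 10^8 m
rₚvₚ = rₐvₐ  ⇒  vₚ/vₐ = rₐ/rₚ
vₚ/vₐ = (2.238 × 10^8) / (8.575 × 10^7) = 2.60991

Final answer: vₚ/vₐ = 2.61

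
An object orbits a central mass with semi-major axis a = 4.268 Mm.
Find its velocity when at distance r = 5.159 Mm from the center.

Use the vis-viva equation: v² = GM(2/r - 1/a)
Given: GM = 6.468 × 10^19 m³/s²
a = 4.268 Mm = 4.268 × 10^6 m
r = 5.159 Mm = 5.159 × 10^6 m
GM = 6.468 × 10^19 m³/s²
2/r − 1/a = 3.87672 × 10^-7 − 2.34302 × 10^-7 = 1.5337 × 10^-7 m⁻¹
v² = GM (2/r − 1/a) = 9.91999 × 10^12 m²/s²
v = 3.1496 × 10^6 m/s ≈ 3150 km/s

Final answer: 3150 km/s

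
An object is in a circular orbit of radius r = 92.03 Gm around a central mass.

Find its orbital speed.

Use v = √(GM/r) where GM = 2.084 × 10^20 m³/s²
r = 92.03 Gm = 9.203 × 10^10 m
GM = 2.084 × 10^20 m³/s²
GM/r = (2.084 × 10^20) / (9.203 × 10^10) = 2.26448 × 10^9 m²/s²
v = √(GM/r) = 47586.5 m/s ≈ 47.59 km/s

Final answer: 47.59 km/s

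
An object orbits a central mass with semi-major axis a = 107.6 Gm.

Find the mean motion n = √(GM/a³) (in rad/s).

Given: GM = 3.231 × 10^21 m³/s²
a = 107.6 Gm = 1.076 × 10^11 m
GM = 3.231 × 10^21 m³/s²
a³ = 1.24577 × 10^33 m³
GM/a³ = (3.231 × 10^21) / (1.24577 × 10^33) = 2.59358 × 10^-12 s⁻²
n = √(GM/a³) = 1.61046 × 10^-6 rad/s ≈ 1.61 × 10^-6 rad/s

Final answer: n = 1.61 × 10^-6 rad/s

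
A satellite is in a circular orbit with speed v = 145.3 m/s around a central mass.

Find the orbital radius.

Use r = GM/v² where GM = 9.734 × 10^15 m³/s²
v = 145.3 m/s
GM = 9.734 × 10^15 m³/s²
v² = 21112.1 m²/s²
r = GM/v² = (9.734 × 10^15) / 21112.1 = 4.61063 × 10^11 m ≈ 4.611 × 10^11 m

Final answer: 4.611 × 10^11 m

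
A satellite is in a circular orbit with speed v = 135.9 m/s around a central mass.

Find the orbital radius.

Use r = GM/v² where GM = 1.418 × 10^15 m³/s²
v = 135.9 m/s
GM = 1.418 × 10^15 m³/s²
v² = 18468.8 m²/s²
r = GM/v² = (1.418 × 10^15) / 18468.8 = 7.67781 × 10^10 m ≈ 76.78 Gm

Final answer: 76.78 Gm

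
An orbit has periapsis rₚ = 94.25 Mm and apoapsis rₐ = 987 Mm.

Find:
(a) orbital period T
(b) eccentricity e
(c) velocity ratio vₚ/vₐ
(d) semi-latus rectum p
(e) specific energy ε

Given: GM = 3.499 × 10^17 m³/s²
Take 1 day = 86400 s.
rₚ = 94.25 Mm = 9.425 × 10^7 m
rₐ = 987 Mm = 9.87 × 10^8 m
GM = 3.499 × 10^17 m³/s²
a = (rₚ + rₐ)/2 = 5.40625 × 10^8 m
e = (rₐ − rₚ)/(rₐ + rₚ) = (8.9275 × 10^8) / (1.08125 × 10^9) = 0.825665
(a) a³ = 1.58011 × 10^26 m³;  T = 2π √(a³/GM) = 2π × 21250.6 s = 133522 s ≈ 1.545 days
(b) e = 0.825665 ≈ 0.8257
(c) vₚ/vₐ = rₐ/rₚ (angular momentum) = (9.87 × 10^8) / (9.425 × 10^7) = 10.4721 ≈ 10.47
(d) 1 − e² = 0.318278;  p = a(1 − e²) = 5.40625 × 10^8 × 0.318278 = 1.72069 × 10^8 m ≈ 172.1 Mm
(e) 2a = 1.08125 × 10^9 m;  ε = −GM/(2a) = -3.23607 × 10^8 J/kg ≈ -323.6 MJ/kg

Final answer:
(a) orbital period T = 1.545 days
(b) eccentricity e = 0.8257
(c) velocity ratio vₚ/vₐ = 10.47
(d) semi-latus rectum p = 172.1 Mm
(e) specific energy ε = -323.6 MJ/kg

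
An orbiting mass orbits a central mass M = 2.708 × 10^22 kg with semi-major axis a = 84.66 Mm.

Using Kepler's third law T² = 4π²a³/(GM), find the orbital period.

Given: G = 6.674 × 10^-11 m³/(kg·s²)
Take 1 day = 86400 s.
M = 2.708 × 10^22 kg
GM = G × M = 6.674 × 10^-11 × 2.708 × 10^22 = 1.80732 × 10^12 m³/s²
a = 84.66 Mm = 8.466 × 10^7 m
a³ = 6.06785 × 10^23 m³
T = 2π √(a³/GM) = 2π √((6.06785 × 10^23) / (1.80732 × 10^12)) = 2π × 579429 s
T = 3.64066 × 10^6 s ≈ 42.14 days

Final answer: 42.14 days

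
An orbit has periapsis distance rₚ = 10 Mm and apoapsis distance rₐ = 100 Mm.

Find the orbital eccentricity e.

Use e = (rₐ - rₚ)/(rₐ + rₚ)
rₚ = 10 Mm = 1 × 10^7 m
rₐ = 100 Mm = 1 × 10^8 m
rₐ − rₚ = 9 × 10^7 m
rₐ + rₚ = 1.1 × 10^8 m
e = (rₐ − rₚ)/(rₐ + rₚ) = 0.818182

Final answer: e = 0.8182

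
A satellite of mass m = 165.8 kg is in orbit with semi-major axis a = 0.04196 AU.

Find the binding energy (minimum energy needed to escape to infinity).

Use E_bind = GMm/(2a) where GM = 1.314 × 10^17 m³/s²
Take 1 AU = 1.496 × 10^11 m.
a = 0.04196 AU = 6.27722 × 10^9 m
GM = 1.314 × 10^17 m³/s²
m = 165.8 kg
GMm = 1.314 × 10^17 × 165.8 = 2.17861 × 10^19 m³·kg/s²
2a = 1.25544 × 10^10 m
E_bind = GMm/(2a) = 1.73533 × 10^9 J ≈ 1.735 GJ

Final answer: 1.735 GJ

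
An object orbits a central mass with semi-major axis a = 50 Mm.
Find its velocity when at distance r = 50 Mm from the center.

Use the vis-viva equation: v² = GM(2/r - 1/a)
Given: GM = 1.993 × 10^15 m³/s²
a = 50 Mm = 5 × 10^7 m
r = 50 Mm = 5 × 10^7 m
GM = 1.993 × 10^15 m³/s²
2/r − 1/a = 4 × 10^-8 − 2 × 10^-8 = 2 × 10^-8 m⁻¹
v² = GM (2/r − 1/a) = 3.986 × 10^7 m²/s²
v = 6313.48 m/s ≈ 6.313 km/s

Final answer: 6.313 km/s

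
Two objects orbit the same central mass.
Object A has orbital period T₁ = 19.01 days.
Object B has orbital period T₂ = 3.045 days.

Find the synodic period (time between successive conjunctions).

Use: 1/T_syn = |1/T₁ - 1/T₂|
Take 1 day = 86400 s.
T₁ = 19.01 days = 1.64246 × 10^6 s
T₂ = 3.045 days = 263088 s
1/T₁ = 6.08841 × 10^-7 s⁻¹
1/T₂ = 3.80101 × 10^-6 s⁻¹
|1/T₁ − 1/T₂| = 3.19217 × 10^-6 s⁻¹
T_syn = 1 / |1/T₁ − 1/T₂| = 313267 s ≈ 3.626 days

Final answer: T_syn = 3.626 days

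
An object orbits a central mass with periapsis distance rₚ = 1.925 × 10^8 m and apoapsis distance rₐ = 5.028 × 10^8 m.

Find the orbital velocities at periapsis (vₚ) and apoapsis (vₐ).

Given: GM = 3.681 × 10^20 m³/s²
rₚ = 1.925 × 10^8 m
rₐ = 5.028 × 10^8 m
GM = 3.681 × 10^20 m³/s²
a = (rₚ + rₐ)/2 = 3.4765 × 10^8 m
Vis-viva: v² = GM (2/r − 1/a)
vₚ² = 3.681 × 10^20 × (1.03896 × 10^-8 − 2.87646 × 10^-9) = 2.76559 × 10^12 m²/s²
vₚ = 1.66301 × 10^6 m/s ≈ 1663 km/s
vₐ² = 3.681 × 10^20 × (3.97772 × 10^-9 − 2.87646 × 10^-9) = 4.05377 × 10^11 m²/s²
vₐ = 636692 m/s ≈ 636.7 km/s

Final answer: vₚ = 1663 km/s, vₐ = 636.7 km/s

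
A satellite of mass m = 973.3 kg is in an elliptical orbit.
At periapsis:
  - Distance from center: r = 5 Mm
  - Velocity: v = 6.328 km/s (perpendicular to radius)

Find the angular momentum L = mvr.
r = 5 Mm = 5 × 10^6 m
v = 6.328 km/s = 6328 m/s
vr = 6328 × 5 × 10^6 = 3.164 × 10^10 m²/s
L = m × vr = 973.3 × 3.164 × 10^10 = 3.07952 × 10^13 kg·m²/s ≈ 3.08 × 10^13 kg·m²/s

Final answer: L = 3.08 × 10^13 kg·m²/s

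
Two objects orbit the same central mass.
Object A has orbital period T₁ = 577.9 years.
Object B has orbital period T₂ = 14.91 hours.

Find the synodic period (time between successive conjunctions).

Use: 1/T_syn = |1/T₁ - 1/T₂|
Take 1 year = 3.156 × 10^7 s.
T₁ = 577.9 years = 1.82385 × 10^10 s
T₂ = 14.91 hours = 53676 s
1/T₁ = 5.4829 × 10^-11 s⁻¹
1/T₂ = 1.86303 × 10^-5 s⁻¹
|1/T₁ − 1/T₂| = 1.86302 × 10^-5 s⁻¹
T_syn = 1 / |1/T₁ − 1/T₂| = 53676.2 s ≈ 14.91 hours

Final answer: T_syn = 14.91 hours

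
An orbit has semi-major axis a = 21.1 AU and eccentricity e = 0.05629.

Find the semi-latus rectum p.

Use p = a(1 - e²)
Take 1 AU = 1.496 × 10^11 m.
a = 21.1 AU = 3.15656 × 10^12 m
e = 0.05629,  e² = 0.00316856,  1 − e² = 0.996831
p = a(1 − e²) = 3.15656 × 10^12 m × 0.996831 = 3.14656 × 10^12 m ≈ 21.03 AU

Final answer: p = 21.03 AU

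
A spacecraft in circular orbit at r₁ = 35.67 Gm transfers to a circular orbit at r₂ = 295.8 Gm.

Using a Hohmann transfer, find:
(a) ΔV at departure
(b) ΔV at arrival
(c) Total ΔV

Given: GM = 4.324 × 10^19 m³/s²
r₁ = 35.67 Gm = 3.567 × 10^10 m
r₂ = 295.8 Gm = 2.958 × 10^11 m
GM = 4.324 × 10^19 m³/s²
Transfer ellipse: a_t = (r₁ + r₂)/2 = 1.65735 × 10^11 m
Circular speed at r₁: v₁ = √(GM/r₁) = 34817 m/s
Transfer speed at r₁ (periapsis): v₁ₜ = √(GM(2/r₁ − 1/a_t)) = 46514 m/s
(a) ΔV₁ = v₁ₜ − v₁ = 11697 m/s ≈ 11.7 km/s
Circular speed at r₂: v₂ = √(GM/r₂) = 12090.5 m/s
Transfer speed at r₂ (apoapsis): v₂ₜ = √(GM(2/r₂ − 1/a_t)) = 5609.04 m/s
(b) ΔV₂ = v₂ − v₂ₜ = 6481.45 m/s ≈ 6.481 km/s
(c) ΔV_total = ΔV₁ + ΔV₂ = 18178.4 m/s ≈ 18.18 km/s

Final answer:
(a) ΔV₁ = 11.7 km/s
(b) ΔV₂ = 6.481 km/s
(c) ΔV_total = 18.18 km/s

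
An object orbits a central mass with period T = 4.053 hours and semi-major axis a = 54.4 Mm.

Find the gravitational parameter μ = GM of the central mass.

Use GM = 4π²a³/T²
T = 4.053 hours = 14590.8 s
a = 54.4 Mm = 5.44 × 10^7 m
a³ = 1.60989 × 10^23 m³
T² = 2.12891 × 10^8 s²
GM = 4π² × (1.60989 × 10^23) / (2.12891 × 10^8) = 2.98537 × 10^16 m³/s²
GM ≈ 2.985 × 10^16 m³/s²

Final answer: GM = 2.985 × 10^16 m³/s²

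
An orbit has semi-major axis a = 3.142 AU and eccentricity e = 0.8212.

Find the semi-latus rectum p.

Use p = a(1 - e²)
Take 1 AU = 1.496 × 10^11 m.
a = 3.142 AU = 4.70043 × 10^11 m
e = 0.8212,  e² = 0.674369,  1 − e² = 0.325631
p = a(1 − e²) = 4.70043 × 10^11 m × 0.325631 = 1.5306 × 10^11 m ≈ 1.023 AU

Final answer: p = 1.023 AU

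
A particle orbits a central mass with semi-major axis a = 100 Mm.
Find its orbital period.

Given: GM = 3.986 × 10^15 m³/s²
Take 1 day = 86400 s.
a = 100 Mm = 1 × 10^8 m
GM = 3.986 × 10^15 m³/s²
a³ = 1 × 10^24 m³
T = 2π √(a³/GM) = 2π √((1 × 10^24) / (3.986 × 10^15)) = 2π × 15839.1 s
T = 99520.2 s ≈ 1.152 days

Final answer: 1.152 days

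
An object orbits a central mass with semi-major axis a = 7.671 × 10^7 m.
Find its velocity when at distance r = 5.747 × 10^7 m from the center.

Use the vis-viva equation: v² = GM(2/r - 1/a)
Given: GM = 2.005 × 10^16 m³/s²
a = 7.671 × 10^7 m
r = 5.747 × 10^7 m
GM = 2.005 × 10^16 m³/s²
2/r − 1/a = 3.48008 × 10^-8 − 1.30361 × 10^-8 = 2.17647 × 10^-8 m⁻¹
v² = GM (2/r − 1/a) = 4.36381 × 10^8 m²/s²
v = 20889.7 m/s ≈ 20.89 km/s

Final answer: 20.89 km/s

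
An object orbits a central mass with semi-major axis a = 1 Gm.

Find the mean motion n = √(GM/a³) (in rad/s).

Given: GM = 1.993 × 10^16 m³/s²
a = 1 Gm = 1 × 10^9 m
GM = 1.993 × 10^16 m³/s²
a³ = 1 × 10^27 m³
GM/a³ = (1.993 × 10^16) / (1 × 10^27) = 1.993 × 10^-11 s⁻²
n = √(GM/a³) = 4.4643 × 10^-6 rad/s ≈ 4.464 × 10^-6 rad/s

Final answer: n = 4.464 × 10^-6 rad/s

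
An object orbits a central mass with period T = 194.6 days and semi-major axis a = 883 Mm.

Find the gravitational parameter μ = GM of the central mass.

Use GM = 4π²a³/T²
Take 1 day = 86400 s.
T = 194.6 days = 1.68134 × 10^7 s
a = 883 Mm = 8.83 × 10^8 m
a³ = 6.88465 × 10^26 m³
T² = 2.82692 × 10^14 s²
GM = 4π² × (6.88465 × 10^26) / (2.82692 × 10^14) = 9.61454 × 10^13 m³/s²
GM ≈ 9.615 × 10^13 m³/s²

Final answer: GM = 9.615 × 10^13 m³/s²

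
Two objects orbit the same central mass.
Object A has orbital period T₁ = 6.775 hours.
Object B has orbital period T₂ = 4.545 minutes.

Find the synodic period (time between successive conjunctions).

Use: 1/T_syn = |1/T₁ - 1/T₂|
T₁ = 6.775 hours = 24390 s
T₂ = 4.545 minutes = 272.7 s
1/T₁ = 4.10004 × 10^-5 s⁻¹
1/T₂ = 0.00366703 s⁻¹
|1/T₁ − 1/T₂| = 0.00362603 s⁻¹
T_syn = 1 / |1/T₁ − 1/T₂| = 275.783 s ≈ 4.596 minutes

Final answer: T_syn = 4.596 minutes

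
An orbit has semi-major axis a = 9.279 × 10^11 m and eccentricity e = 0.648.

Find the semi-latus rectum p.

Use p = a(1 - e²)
a = 9.279 × 10^11 m
e = 0.648,  e² = 0.419904,  1 − e² = 0.580096
p = a(1 − e²) = 9.279 × 10^11 m × 0.580096 = 5.38271 × 10^11 m ≈ 5.383 × 10^11 m

Final answer: p = 5.383 × 10^11 m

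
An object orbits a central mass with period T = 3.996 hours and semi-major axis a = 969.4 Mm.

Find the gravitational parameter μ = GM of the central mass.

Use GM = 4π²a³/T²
T = 3.996 hours = 14385.6 s
a = 969.4 Mm = 9.694 × 10^8 m
a³ = 9.1098 × 10^26 m³
T² = 2.06945 × 10^8 s²
GM = 4π² × (9.1098 × 10^26) / (2.06945 × 10^8) = 1.73785 × 10^20 m³/s²
GM ≈ 1.738 × 10^20 m³/s²

Final answer: GM = 1.738 × 10^20 m³/s²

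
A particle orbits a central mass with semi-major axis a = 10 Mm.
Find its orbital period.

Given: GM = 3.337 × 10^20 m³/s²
a = 10 Mm = 1 × 10^7 m
GM = 3.337 × 10^20 m³/s²
a³ = 1 × 10^21 m³
T = 2π √(a³/GM) = 2π √((1 × 10^21) / (3.337 × 10^20)) = 2π × 1.7311 s
T = 10.8768 s ≈ 10.88 seconds

Final answer: 10.88 seconds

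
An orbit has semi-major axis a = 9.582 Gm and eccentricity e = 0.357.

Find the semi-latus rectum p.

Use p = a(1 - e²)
a = 9.582 Gm = 9.582 × 10^9 m
e = 0.357,  e² = 0.127449,  1 − e² = 0.872551
p = a(1 − e²) = 9.582 × 10^9 m × 0.872551 = 8.36078 × 10^9 m ≈ 8.361 Gm

Final answer: p = 8.361 Gm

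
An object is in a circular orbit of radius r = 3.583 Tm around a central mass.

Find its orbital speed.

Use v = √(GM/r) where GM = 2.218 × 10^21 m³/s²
r = 3.583 Tm = 3.583 × 10^12 m
GM = 2.218 × 10^21 m³/s²
GM/r = (2.218 × 10^21) / (3.583 × 10^12) = 6.19034 × 10^8 m²/s²
v = √(GM/r) = 24880.4 m/s ≈ 24.88 km/s

Final answer: 24.88 km/s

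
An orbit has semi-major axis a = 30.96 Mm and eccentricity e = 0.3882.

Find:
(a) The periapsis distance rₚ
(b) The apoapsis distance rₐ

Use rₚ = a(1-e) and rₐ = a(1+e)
a = 30.96 Mm = 3.096 × 10^7 m
e = 0.3882:  1 − e = 0.6118,  1 + e = 1.3882
(a) rₚ = a(1 − e) = 3.096 × 10^7 m × 0.6118 = 1.89413 × 10^7 m ≈ 18.94 Mm
(b) rₐ = a(1 + e) = 3.096 × 10^7 m × 1.3882 = 4.29787 × 10^7 m ≈ 42.98 Mm

Final answer:
(a) rₚ = 18.94 Mm
(b) rₐ = 42.98 Mm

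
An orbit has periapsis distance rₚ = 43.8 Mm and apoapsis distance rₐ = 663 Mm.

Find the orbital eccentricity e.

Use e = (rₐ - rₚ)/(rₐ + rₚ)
rₚ = 43.8 Mm = 4.38 × 10^7 m
rₐ = 663 Mm = 6.63 × 10^8 m
rₐ − rₚ = 6.192 × 10^8 m
rₐ + rₚ = 7.068 × 10^8 m
e = (rₐ − rₚ)/(rₐ + rₚ) = 0.876061

Final answer: e = 0.8761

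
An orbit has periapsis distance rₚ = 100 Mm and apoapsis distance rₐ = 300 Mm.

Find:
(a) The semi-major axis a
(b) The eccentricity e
rₚ = 100 Mm = 1 × 10^8 m
rₐ = 300 Mm = 3 × 10^8 m
(a) a = (rₚ + rₐ)/2 = 2 × 10^8 m ≈ 200 Mm
(b) e = (rₐ − rₚ)/(rₐ + rₚ) = (2 × 10^8) / (4 × 10^8) = 0.5

Final answer:
(a) a = 200 Mm
(b) e = 0.5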